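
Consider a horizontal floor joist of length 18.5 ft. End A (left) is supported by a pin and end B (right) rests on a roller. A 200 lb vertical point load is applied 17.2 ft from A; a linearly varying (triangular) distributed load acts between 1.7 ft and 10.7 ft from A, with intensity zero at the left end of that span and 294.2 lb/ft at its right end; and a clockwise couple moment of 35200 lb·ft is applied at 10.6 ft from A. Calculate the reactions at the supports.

A_x = 0, A_y = -1116 lb, B_y = 2640 lb

Resultant of the triangular load: ½ × 294.2 × 9 = 1323.9 lb, acting at 7.7 ft from A (one-third of the span from the peak).
Moments about A: B_y·18.5 − 200·17.2 − (½·294.2·9)·7.7 − 35200 = 0 → B_y = 48834.03/18.5 = 2639.68 ≈ 2640 lb.
ΣF_y = 0: A_y + 2639.68 − 200 − ½·294.2·9 = 0 → A_y = -1116 lb.
ΣF_x = 0: no horizontal applied forces, so A_x = 0.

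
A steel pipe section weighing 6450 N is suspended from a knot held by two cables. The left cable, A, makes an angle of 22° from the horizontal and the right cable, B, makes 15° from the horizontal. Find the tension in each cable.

T_A = 10350 N, T_B = 9937 N

ΣF_x = 0: −T_A·cos22° + T_B·cos15° = 0 → T_B = 0.959891·T_A.
ΣF_y = 0: T_A·sin22° + T_B·sin15° = 6450.
Substitute: T_A·(0.374607 + 0.959891·0.258819) = 6450 → T_A = 10352.4 ≈ 10350 N.
Then T_B = 0.959891 × 10352.4 = 9937 N.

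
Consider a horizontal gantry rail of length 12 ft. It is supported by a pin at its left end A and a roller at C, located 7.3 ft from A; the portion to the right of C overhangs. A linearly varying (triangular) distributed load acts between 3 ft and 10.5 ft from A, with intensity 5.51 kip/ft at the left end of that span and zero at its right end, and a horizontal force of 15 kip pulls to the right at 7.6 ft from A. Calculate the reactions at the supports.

Resultant of the triangular load: ½ × 5.51 × 7.5 = 20.6625 kip, acting at 5.5 ft from A (one-third of the span from the peak).
ΣM about A: C_y·7.3 − (½·5.51·7.5)·5.5 = 0 → C_y = 113.64375/7.3 = 15.5676 ≈ 15.57 kip.
ΣF_y = 0: A_y + 15.5676 − ½·5.51·7.5 = 0 → A_y = 5.095 kip.
ΣF_x = 0: A_x + 15 = 0 → A_x = -15.00 kip.

A_x = -15.00 kip, A_y = 5.095 kip, C_y = 15.57 kip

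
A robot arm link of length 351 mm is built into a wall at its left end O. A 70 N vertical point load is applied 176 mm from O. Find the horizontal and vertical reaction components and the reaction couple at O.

ΣF_x = 0: O_x = 0.
ΣF_y = 0: O_y − 70 = 0 → O_y = 70.00 N.
ΣM about O: M_O − 70·176 = 0 → M_O = 12320 N·mm.

O_x = 0, O_y = 70.00 N, M_O = 12320 N·mm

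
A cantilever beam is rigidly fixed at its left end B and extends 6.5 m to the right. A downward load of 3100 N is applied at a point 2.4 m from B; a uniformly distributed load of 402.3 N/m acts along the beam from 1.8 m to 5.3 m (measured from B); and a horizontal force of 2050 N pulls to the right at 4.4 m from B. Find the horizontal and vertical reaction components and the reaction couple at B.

Resultant of the distributed load: 402.3 × 3.5 = 1408.05 N at 3.55 m from B.
ΣF_x = 0: B_x + 2050 = 0 → B_x = -2050 N.
ΣF_y = 0: B_y − 3100 − 402.3·3.5 = 0 → B_y = 4508 N.
ΣM about B: M_B − 3100·2.4 − (402.3·3.5)·3.55 = 0 → M_B = 12440 N·m.

B_x = -2050 N, B_y = 4508 N, M_B = 12440 N·m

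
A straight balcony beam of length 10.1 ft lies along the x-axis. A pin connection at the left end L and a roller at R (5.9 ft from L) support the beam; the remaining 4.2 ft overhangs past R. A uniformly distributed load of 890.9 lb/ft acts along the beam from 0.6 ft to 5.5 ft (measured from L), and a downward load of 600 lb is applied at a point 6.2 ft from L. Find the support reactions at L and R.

Resultant of the distributed load: 890.9 × 4.9 = 4365.41 lb at 3.05 ft from L.
Taking moments about L: R_y·5.9 − (890.9·4.9)·3.05 − 600·6.2 = 0 → R_y = 17034.5005/5.9 = 2887.2 ≈ 2887 lb.
ΣF_y = 0: L_y + 2887.2 − 890.9·4.9 − 600 = 0 → L_y = 2078 lb.
ΣF_x = 0: no horizontal applied forces, so L_x = 0.

L_x = 0, L_y = 2078 lb, R_y = 2887 lb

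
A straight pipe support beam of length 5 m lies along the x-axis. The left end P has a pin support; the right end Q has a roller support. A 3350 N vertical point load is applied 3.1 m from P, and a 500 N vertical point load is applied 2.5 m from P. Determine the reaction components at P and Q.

Taking moments about P: Q_y·5 − 3350·3.1 − 500·2.5 = 0 → Q_y = 11635/5 = 2327 N.
ΣF_y = 0: P_y + 2327 − 3350 − 500 = 0 → P_y = 1523 N.
ΣF_x = 0: no horizontal applied forces, so P_x = 0.

P_x = 0, P_y = 1523 N, Q_y = 2327 N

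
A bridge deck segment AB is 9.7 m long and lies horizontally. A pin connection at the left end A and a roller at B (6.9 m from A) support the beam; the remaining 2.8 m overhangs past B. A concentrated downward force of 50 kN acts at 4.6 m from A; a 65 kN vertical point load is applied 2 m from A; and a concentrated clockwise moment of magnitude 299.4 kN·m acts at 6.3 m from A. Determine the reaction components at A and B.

Taking moments about A: B_y·6.9 − 50·4.6 − 65·2 − 299.4 = 0 → B_y = 659.4/6.9 = 95.5652 ≈ 95.57 kN.
ΣF_y = 0: A_y + 95.5652 − 50 − 65 = 0 → A_y = 19.43 kN.
ΣF_x = 0: no horizontal applied forces, so A_x = 0.

A_x = 0, A_y = 19.43 kN, B_y = 95.57 kN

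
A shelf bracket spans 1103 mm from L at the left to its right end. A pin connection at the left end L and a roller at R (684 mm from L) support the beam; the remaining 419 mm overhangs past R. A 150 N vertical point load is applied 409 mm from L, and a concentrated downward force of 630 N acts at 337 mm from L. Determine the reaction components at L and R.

Taking moments about L: R_y·684 − 150·409 − 630·337 = 0 → R_y = 273660/684 = 400.088 ≈ 400.1 N.
ΣF_y = 0: L_y + 400.088 − 150 − 630 = 0 → L_y = 379.9 N.
ΣF_x = 0: no horizontal applied forces, so L_x = 0.

L_x = 0, L_y = 379.9 N, R_y = 400.1 N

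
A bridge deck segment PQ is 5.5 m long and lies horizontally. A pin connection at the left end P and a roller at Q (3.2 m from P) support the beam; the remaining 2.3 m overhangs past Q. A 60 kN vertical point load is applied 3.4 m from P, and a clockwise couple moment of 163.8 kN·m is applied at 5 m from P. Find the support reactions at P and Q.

Moments about P: Q_y·3.2 − 60·3.4 − 163.8 = 0 → Q_y = 367.8/3.2 = 114.938 ≈ 114.9 kN.
ΣF_y = 0: P_y + 114.938 − 60 = 0 → P_y = -54.94 kN.
ΣF_x = 0: no horizontal applied forces, so P_x = 0.

P_x = 0, P_y = -54.94 kN, Q_y = 114.9 kN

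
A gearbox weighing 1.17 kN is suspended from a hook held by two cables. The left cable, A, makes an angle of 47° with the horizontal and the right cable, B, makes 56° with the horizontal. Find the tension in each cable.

T_A = 0.6715 kN, T_B = 0.8189 kN

ΣF_x = 0: −T_A·cos47° + T_B·cos56° = 0 → T_B = 1.21961·T_A.
ΣF_y = 0: T_A·sin47° + T_B·sin56° = 1.17.
Substitute: T_A·(0.731354 + 1.21961·0.829038) = 1.17 → T_A = 0.671466 ≈ 0.6715 kN.
Then T_B = 1.21961 × 0.671466 = 0.8189 kN.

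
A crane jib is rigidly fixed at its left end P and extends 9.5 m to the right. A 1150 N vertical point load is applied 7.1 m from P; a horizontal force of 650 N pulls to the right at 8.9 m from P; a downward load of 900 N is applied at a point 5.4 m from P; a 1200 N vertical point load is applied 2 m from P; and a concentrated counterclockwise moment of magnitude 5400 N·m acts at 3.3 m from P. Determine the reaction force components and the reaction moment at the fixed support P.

ΣF_x = 0: P_x + 650 = 0 → P_x = -650.0 N.
ΣF_y = 0: P_y − 1150 − 900 − 1200 = 0 → P_y = 3250 N.
ΣM about P: M_P − 1150·7.1 − 900·5.4 − 1200·2 + 5400 = 0 → M_P = 10020 N·m.

P_x = -650.0 N, P_y = 3250 N, M_P = 10020 N·m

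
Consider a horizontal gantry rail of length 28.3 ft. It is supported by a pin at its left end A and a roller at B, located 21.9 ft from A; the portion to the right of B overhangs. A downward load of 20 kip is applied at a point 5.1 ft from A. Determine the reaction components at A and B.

Taking moments about A: B_y·21.9 − 20·5.1 = 0 → B_y = 102/21.9 = 4.65753 ≈ 4.658 kip.
ΣF_y = 0: A_y + 4.65753 − 20 = 0 → A_y = 15.34 kip.
ΣF_x = 0: no horizontal applied forces, so A_x = 0.

A_x = 0, A_y = 15.34 kip, B_y = 4.658 kip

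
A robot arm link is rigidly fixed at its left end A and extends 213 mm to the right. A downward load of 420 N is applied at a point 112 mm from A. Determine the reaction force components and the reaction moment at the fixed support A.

ΣF_x = 0: A_x = 0.
ΣF_y = 0: A_y − 420 = 0 → A_y = 420.0 N.
ΣM about A: M_A − 420·112 = 0 → M_A = 47040 N·mm.

A_x = 0, A_y = 420.0 N, M_A = 47040 N·mm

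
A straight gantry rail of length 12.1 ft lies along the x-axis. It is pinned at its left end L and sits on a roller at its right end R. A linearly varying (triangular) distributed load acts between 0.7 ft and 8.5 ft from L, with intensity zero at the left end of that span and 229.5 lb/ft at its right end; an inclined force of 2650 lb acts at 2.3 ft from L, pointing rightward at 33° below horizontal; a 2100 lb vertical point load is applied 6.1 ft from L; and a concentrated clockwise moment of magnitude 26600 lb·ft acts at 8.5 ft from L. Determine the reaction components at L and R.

L_x = -2222 lb, L_y = 470.5 lb, R_y = 3968 lb

Resultant of the triangular load: ½ × 229.5 × 7.8 = 895.05 lb, acting at 5.9 ft from L (one-third of the span from the peak).
Taking moments about L: R_y·12.1 − (½·229.5·7.8)·5.9 − 2650·sin33°·2.3 − 2100·6.1 − 26600 = 0 → R_y = 48010.4/12.1 = 3967.8 ≈ 3968 lb.
ΣF_y = 0: L_y + 3967.8 − ½·229.5·7.8 − 2650·sin33° − 2100 = 0 → L_y = 470.5 lb.
ΣF_x = 0: L_x + 2650·cos33° = 0 → L_x = -2222 lb.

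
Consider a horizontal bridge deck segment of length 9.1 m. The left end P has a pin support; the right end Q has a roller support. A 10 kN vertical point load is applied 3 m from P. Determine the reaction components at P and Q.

P_x = 0, P_y = 6.703 kN, Q_y = 3.297 kN

ΣM about P: Q_y·9.1 − 10·3 = 0 → Q_y = 30/9.1 = 3.2967 ≈ 3.297 kN.
ΣF_y = 0: P_y + 3.2967 − 10 = 0 → P_y = 6.703 kN.
ΣF_x = 0: no horizontal applied forces, so P_x = 0.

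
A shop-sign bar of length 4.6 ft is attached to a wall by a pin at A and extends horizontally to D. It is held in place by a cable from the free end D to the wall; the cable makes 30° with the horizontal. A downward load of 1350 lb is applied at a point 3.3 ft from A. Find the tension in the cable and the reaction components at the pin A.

T = 1937 lb, A_x = 1677 lb, A_y = 381.5 lb

ΣM about A: T·sin30°·4.6 − 1350·3.3 = 0 → T = 4455/(4.6·0.5) = 1936.96 ≈ 1937 lb.
ΣF_x = 0: A_x − T·cos30° = 0 → A_x = 1936.96 × 0.866025 = 1677 lb.
ΣF_y = 0: A_y + T·sin30° − 1350 = 0 → A_y = 1350 − 1936.96 × 0.5 = 381.5 lb.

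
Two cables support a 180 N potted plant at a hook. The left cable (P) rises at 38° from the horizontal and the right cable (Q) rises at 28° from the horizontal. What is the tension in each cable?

T_P = 174.0 N, T_Q = 155.3 N

ΣF_x = 0: −T_P·cos38° + T_Q·cos28° = 0 → T_Q = 0.892477·T_P.
ΣF_y = 0: T_P·sin38° + T_Q·sin28° = 180.
Substitute: T_P·(0.615661 + 0.892477·0.469472) = 180 → T_P = 173.971 ≈ 174.0 N.
Then T_Q = 0.892477 × 173.971 = 155.3 N.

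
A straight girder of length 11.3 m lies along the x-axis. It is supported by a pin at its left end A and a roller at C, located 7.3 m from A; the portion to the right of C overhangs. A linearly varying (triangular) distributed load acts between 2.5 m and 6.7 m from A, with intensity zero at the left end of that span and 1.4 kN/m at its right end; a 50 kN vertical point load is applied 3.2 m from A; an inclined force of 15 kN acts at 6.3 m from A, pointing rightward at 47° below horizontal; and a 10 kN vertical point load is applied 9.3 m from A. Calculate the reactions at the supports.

Resultant of the triangular load: ½ × 1.4 × 4.2 = 2.94 kN, acting at 5.3 m from A (one-third of the span from the peak).
ΣM about A: C_y·7.3 − (½·1.4·4.2)·5.3 − 50·3.2 − 15·sin47°·6.3 − 10·9.3 = 0 → C_y = 337.695/7.3 = 46.2596 ≈ 46.26 kN.
ΣF_y = 0: A_y + 46.2596 − ½·1.4·4.2 − 50 − 15·sin47° − 10 = 0 → A_y = 27.65 kN.
ΣF_x = 0: A_x + 15·cos47° = 0 → A_x = -10.23 kN.

A_x = -10.23 kN, A_y = 27.65 kN, C_y = 46.26 kN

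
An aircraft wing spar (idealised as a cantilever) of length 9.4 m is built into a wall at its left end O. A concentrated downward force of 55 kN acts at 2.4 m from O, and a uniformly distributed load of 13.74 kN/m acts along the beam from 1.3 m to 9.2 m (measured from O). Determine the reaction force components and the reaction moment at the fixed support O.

O_x = 0, O_y = 163.5 kN, M_O = 701.9 kN·m

Resultant of the distributed load: 13.74 × 7.9 = 108.546 kN at 5.25 m from O.
ΣF_x = 0: O_x = 0.
ΣF_y = 0: O_y − 55 − 13.74·7.9 = 0 → O_y = 163.5 kN.
ΣM about O: M_O − 55·2.4 − (13.74·7.9)·5.25 = 0 → M_O = 701.9 kN·m.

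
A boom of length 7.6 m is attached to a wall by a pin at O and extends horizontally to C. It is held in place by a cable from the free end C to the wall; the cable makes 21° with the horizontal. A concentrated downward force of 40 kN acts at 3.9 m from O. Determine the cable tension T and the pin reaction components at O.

T = 57.28 kN, O_x = 53.47 kN, O_y = 19.47 kN

ΣM about O: T·sin21°·7.6 − 40·3.9 = 0 → T = 156/(7.6·0.358368) = 57.2772 ≈ 57.28 kN.
ΣF_x = 0: O_x − T·cos21° = 0 → O_x = 57.2772 × 0.93358 = 53.47 kN.
ΣF_y = 0: O_y + T·sin21° − 40 = 0 → O_y = 40 − 57.2772 × 0.358368 = 19.47 kN.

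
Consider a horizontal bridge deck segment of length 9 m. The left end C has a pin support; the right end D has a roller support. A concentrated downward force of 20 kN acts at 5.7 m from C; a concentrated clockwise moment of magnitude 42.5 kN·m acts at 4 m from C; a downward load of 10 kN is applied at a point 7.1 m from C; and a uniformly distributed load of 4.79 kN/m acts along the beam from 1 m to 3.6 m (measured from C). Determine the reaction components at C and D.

Resultant of the distributed load: 4.79 × 2.6 = 12.454 kN at 2.3 m from C.
Taking moments about C: D_y·9 − 20·5.7 − 42.5 − 10·7.1 − (4.79·2.6)·2.3 = 0 → D_y = 256.1442/9 = 28.4605 ≈ 28.46 kN.
ΣF_y = 0: C_y + 28.4605 − 20 − 10 − 4.79·2.6 = 0 → C_y = 13.99 kN.
ΣF_x = 0: no horizontal applied forces, so C_x = 0.

C_x = 0, C_y = 13.99 kN, D_y = 28.46 kN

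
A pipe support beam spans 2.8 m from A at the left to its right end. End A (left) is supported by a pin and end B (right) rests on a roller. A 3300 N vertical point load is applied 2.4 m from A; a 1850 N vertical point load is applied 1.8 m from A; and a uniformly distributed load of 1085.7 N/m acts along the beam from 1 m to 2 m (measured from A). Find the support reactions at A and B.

A_x = 0, A_y = 1636 N, B_y = 4599 N

Resultant of the distributed load: 1085.7 × 1 = 1085.7 N at 1.5 m from A.
Moments about A: B_y·2.8 − 3300·2.4 − 1850·1.8 − (1085.7·1)·1.5 = 0 → B_y = 12878.55/2.8 = 4599.48 ≈ 4599 N.
ΣF_y = 0: A_y + 4599.48 − 3300 − 1850 − 1085.7·1 = 0 → A_y = 1636 N.
ΣF_x = 0: no horizontal applied forces, so A_x = 0.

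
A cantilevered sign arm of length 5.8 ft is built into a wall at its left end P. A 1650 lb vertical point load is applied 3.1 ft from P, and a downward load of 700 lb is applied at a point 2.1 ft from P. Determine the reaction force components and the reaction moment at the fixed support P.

P_x = 0, P_y = 2350 lb, M_P = 6585 lb·ft

ΣF_x = 0: P_x = 0.
ΣF_y = 0: P_y − 1650 − 700 = 0 → P_y = 2350 lb.
ΣM about P: M_P − 1650·3.1 − 700·2.1 = 0 → M_P = 6585 lb·ft.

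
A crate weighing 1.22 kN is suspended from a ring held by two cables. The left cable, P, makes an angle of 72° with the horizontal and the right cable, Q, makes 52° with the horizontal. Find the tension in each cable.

ΣF_x = 0: −T_P·cos72° + T_Q·cos52° = 0 → T_Q = 0.501927·T_P.
ΣF_y = 0: T_P·sin72° + T_Q·sin52° = 1.22.
Substitute: T_P·(0.951057 + 0.501927·0.788011) = 1.22 → T_P = 0.905998 ≈ 0.9060 kN.
Then T_Q = 0.501927 × 0.905998 = 0.4547 kN.

T_P = 0.9060 kN, T_Q = 0.4547 kN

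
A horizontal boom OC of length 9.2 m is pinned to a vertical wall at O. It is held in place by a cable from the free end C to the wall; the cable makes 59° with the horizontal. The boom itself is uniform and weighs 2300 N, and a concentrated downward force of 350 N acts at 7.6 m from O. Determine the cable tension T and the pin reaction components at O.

T = 1679 N, O_x = 864.7 N, O_y = 1211 N

ΣM about O: T·sin59°·9.2 − 2300·4.6 − 350·7.6 = 0 → T = 13240/(9.2·0.857167) = 1678.94 ≈ 1679 N.
ΣF_x = 0: O_x − T·cos59° = 0 → O_x = 1678.94 × 0.515038 = 864.7 N.
ΣF_y = 0: O_y + T·sin59° − 2300 − 350 = 0 → O_y = 2650 − 1678.94 × 0.857167 = 1211 N.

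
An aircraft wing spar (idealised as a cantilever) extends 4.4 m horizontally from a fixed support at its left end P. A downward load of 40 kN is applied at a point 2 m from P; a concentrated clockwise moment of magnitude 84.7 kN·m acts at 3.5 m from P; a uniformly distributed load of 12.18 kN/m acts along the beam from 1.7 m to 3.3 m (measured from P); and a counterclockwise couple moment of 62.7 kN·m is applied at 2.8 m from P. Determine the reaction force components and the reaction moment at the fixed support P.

Resultant of the distributed load: 12.18 × 1.6 = 19.488 kN at 2.5 m from P.
ΣF_x = 0: P_x = 0.
ΣF_y = 0: P_y − 40 − 12.18·1.6 = 0 → P_y = 59.49 kN.
ΣM about P: M_P − 40·2 − 84.7 − (12.18·1.6)·2.5 + 62.7 = 0 → M_P = 150.7 kN·m.

P_x = 0, P_y = 59.49 kN, M_P = 150.7 kN·m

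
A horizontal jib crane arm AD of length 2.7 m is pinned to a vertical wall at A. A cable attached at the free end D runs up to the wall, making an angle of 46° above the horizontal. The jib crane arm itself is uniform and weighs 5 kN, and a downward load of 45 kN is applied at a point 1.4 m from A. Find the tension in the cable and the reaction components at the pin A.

ΣM about A: T·sin46°·2.7 − 5·1.35 − 45·1.4 = 0 → T = 69.75/(2.7·0.71934) = 35.9125 ≈ 35.91 kN.
ΣF_x = 0: A_x − T·cos46° = 0 → A_x = 35.9125 × 0.694658 = 24.95 kN.
ΣF_y = 0: A_y + T·sin46° − 5 − 45 = 0 → A_y = 50 − 35.9125 × 0.71934 = 24.17 kN.

T = 35.91 kN, A_x = 24.95 kN, A_y = 24.17 kN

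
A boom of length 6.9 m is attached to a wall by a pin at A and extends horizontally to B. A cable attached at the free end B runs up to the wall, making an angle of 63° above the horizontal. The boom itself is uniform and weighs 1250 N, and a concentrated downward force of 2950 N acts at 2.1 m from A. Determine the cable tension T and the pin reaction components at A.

ΣM about A: T·sin63°·6.9 − 1250·3.45 − 2950·2.1 = 0 → T = 10507.5/(6.9·0.891007) = 1709.11 ≈ 1709 N.
ΣF_x = 0: A_x − T·cos63° = 0 → A_x = 1709.11 × 0.45399 = 775.9 N.
ΣF_y = 0: A_y + T·sin63° − 1250 − 2950 = 0 → A_y = 4200 − 1709.11 × 0.891007 = 2677 N.

T = 1709 N, A_x = 775.9 N, A_y = 2677 N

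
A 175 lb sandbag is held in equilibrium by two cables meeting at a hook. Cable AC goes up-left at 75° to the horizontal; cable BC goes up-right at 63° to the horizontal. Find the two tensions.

ΣF_x = 0: −T_AC·cos75° + T_BC·cos63° = 0 → T_BC = 0.570098·T_AC.
ΣF_y = 0: T_AC·sin75° + T_BC·sin63° = 175.
Substitute: T_AC·(0.965926 + 0.570098·0.891007) = 175 → T_AC = 118.734 ≈ 118.7 lb.
Then T_BC = 0.570098 × 118.734 = 67.69 lb.

T_AC = 118.7 lb, T_BC = 67.69 lb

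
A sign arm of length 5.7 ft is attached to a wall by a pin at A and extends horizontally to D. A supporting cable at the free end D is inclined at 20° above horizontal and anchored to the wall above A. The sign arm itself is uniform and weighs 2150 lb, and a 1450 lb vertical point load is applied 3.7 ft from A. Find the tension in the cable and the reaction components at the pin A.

T = 5895 lb, A_x = 5540 lb, A_y = 1584 lb

ΣM about A: T·sin20°·5.7 − 2150·2.85 − 1450·3.7 = 0 → T = 11492.5/(5.7·0.34202) = 5895.06 ≈ 5895 lb.
ΣF_x = 0: A_x − T·cos20° = 0 → A_x = 5895.06 × 0.939693 = 5540 lb.
ΣF_y = 0: A_y + T·sin20° − 2150 − 1450 = 0 → A_y = 3600 − 5895.06 × 0.34202 = 1584 lb.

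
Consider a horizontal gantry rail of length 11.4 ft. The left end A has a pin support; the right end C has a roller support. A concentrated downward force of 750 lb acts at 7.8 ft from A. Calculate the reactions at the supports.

Moments about A: C_y·11.4 − 750·7.8 = 0 → C_y = 5850/11.4 = 513.158 ≈ 513.2 lb.
ΣF_y = 0: A_y + 513.158 − 750 = 0 → A_y = 236.8 lb.
ΣF_x = 0: no horizontal applied forces, so A_x = 0.

A_x = 0, A_y = 236.8 lb, C_y = 513.2 lb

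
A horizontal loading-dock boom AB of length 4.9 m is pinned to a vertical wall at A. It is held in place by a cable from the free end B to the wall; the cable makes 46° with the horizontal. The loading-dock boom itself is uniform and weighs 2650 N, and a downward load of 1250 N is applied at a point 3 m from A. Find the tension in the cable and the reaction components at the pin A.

ΣM about A: T·sin46°·4.9 − 2650·2.45 − 1250·3 = 0 → T = 10242.5/(4.9·0.71934) = 2905.87 ≈ 2906 N.
ΣF_x = 0: A_x − T·cos46° = 0 → A_x = 2905.87 × 0.694658 = 2019 N.
ΣF_y = 0: A_y + T·sin46° − 2650 − 1250 = 0 → A_y = 3900 − 2905.87 × 0.71934 = 1810 N.

T = 2906 N, A_x = 2019 N, A_y = 1810 N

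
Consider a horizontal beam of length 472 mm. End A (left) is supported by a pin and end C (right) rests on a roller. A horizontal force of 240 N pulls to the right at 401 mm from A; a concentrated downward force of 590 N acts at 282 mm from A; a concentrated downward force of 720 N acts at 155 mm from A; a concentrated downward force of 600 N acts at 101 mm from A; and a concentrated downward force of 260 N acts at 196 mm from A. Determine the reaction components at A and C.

A_x = -240.0 N, A_y = 1345 N, C_y = 825.3 N

ΣM about A: C_y·472 − 590·282 − 720·155 − 600·101 − 260·196 = 0 → C_y = 389540/472 = 825.297 ≈ 825.3 N.
ΣF_y = 0: A_y + 825.297 − 590 − 720 − 600 − 260 = 0 → A_y = 1345 N.
ΣF_x = 0: A_x + 240 = 0 → A_x = -240.0 N.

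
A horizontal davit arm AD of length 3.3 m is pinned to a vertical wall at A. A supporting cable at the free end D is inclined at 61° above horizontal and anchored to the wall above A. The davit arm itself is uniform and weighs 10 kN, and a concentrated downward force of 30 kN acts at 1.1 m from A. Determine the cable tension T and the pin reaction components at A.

T = 17.15 kN, A_x = 8.315 kN, A_y = 25.00 kN

ΣM about A: T·sin61°·3.3 − 10·1.65 − 30·1.1 = 0 → T = 49.5/(3.3·0.87462) = 17.1503 ≈ 17.15 kN.
ΣF_x = 0: A_x − T·cos61° = 0 → A_x = 17.1503 × 0.48481 = 8.315 kN.
ΣF_y = 0: A_y + T·sin61° − 10 − 30 = 0 → A_y = 40 − 17.1503 × 0.87462 = 25.00 kN.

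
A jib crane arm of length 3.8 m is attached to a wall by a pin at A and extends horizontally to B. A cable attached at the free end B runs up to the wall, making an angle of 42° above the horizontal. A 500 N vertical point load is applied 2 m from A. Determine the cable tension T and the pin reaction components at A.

ΣM about A: T·sin42°·3.8 − 500·2 = 0 → T = 1000/(3.8·0.669131) = 393.283 ≈ 393.3 N.
ΣF_x = 0: A_x − T·cos42° = 0 → A_x = 393.283 × 0.743145 = 292.3 N.
ΣF_y = 0: A_y + T·sin42° − 500 = 0 → A_y = 500 − 393.283 × 0.669131 = 236.8 N.

T = 393.3 N, A_x = 292.3 N, A_y = 236.8 N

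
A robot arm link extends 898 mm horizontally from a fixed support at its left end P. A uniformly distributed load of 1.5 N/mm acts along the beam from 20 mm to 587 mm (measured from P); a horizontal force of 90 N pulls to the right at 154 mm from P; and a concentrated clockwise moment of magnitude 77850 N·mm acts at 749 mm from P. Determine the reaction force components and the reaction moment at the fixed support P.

P_x = -90.00 N, P_y = 850.5 N, M_P = 336000 N·mm

Resultant of the distributed load: 1.5 × 567 = 850.5 N at 303.5 mm from P.
ΣF_x = 0: P_x + 90 = 0 → P_x = -90.00 N.
ΣF_y = 0: P_y − 1.5·567 = 0 → P_y = 850.5 N.
ΣM about P: M_P − (1.5·567)·303.5 − 77850 = 0 → M_P = 336000 N·mm.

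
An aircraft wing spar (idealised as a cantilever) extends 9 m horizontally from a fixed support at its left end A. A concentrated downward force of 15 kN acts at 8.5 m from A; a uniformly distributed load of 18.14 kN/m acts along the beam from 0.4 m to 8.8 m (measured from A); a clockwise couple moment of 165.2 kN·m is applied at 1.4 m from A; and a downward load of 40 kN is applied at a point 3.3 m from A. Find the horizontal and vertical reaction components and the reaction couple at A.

Resultant of the distributed load: 18.14 × 8.4 = 152.376 kN at 4.6 m from A.
ΣF_x = 0: A_x = 0.
ΣF_y = 0: A_y − 15 − 18.14·8.4 − 40 = 0 → A_y = 207.4 kN.
ΣM about A: M_A − 15·8.5 − (18.14·8.4)·4.6 − 165.2 − 40·3.3 = 0 → M_A = 1126 kN·m.

A_x = 0, A_y = 207.4 kN, M_A = 1126 kN·m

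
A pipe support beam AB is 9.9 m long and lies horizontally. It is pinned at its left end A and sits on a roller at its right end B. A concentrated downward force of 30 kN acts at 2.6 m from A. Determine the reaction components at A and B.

Taking moments about A: B_y·9.9 − 30·2.6 = 0 → B_y = 78/9.9 = 7.87879 ≈ 7.879 kN.
ΣF_y = 0: A_y + 7.87879 − 30 = 0 → A_y = 22.12 kN.
ΣF_x = 0: no horizontal applied forces, so A_x = 0.

A_x = 0, A_y = 22.12 kN, B_y = 7.879 kN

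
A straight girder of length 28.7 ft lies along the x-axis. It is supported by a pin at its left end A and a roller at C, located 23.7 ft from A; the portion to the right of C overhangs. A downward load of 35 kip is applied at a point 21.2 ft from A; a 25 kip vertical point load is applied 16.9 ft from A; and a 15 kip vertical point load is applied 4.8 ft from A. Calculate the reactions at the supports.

A_x = 0, A_y = 22.83 kip, C_y = 52.17 kip

Taking moments about A: C_y·23.7 − 35·21.2 − 25·16.9 − 15·4.8 = 0 → C_y = 1236.5/23.7 = 52.173 ≈ 52.17 kip.
ΣF_y = 0: A_y + 52.173 − 35 − 25 − 15 = 0 → A_y = 22.83 kip.
ΣF_x = 0: no horizontal applied forces, so A_x = 0.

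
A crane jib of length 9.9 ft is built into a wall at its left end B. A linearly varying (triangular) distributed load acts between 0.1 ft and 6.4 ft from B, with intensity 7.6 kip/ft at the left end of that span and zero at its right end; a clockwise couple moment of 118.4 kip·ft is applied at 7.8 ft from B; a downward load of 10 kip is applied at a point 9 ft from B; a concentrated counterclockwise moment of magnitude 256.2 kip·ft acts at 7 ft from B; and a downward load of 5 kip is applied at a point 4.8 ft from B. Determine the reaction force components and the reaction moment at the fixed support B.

B_x = 0, B_y = 38.94 kip, M_B = 28.87 kip·ft

Resultant of the triangular load: ½ × 7.6 × 6.3 = 23.94 kip, acting at 2.2 ft from B (one-third of the span from the peak).
ΣF_x = 0: B_x = 0.
ΣF_y = 0: B_y − ½·7.6·6.3 − 10 − 5 = 0 → B_y = 38.94 kip.
ΣM about B: M_B − (½·7.6·6.3)·2.2 − 118.4 − 10·9 + 256.2 − 5·4.8 = 0 → M_B = 28.87 kip·ft.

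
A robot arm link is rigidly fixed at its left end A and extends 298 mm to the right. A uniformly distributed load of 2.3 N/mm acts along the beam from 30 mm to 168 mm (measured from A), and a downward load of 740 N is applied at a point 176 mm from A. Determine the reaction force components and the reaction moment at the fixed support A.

Resultant of the distributed load: 2.3 × 138 = 317.4 N at 99 mm from A.
ΣF_x = 0: A_x = 0.
ΣF_y = 0: A_y − 2.3·138 − 740 = 0 → A_y = 1057 N.
ΣM about A: M_A − (2.3·138)·99 − 740·176 = 0 → M_A = 161700 N·mm.

A_x = 0, A_y = 1057 N, M_A = 161700 N·mm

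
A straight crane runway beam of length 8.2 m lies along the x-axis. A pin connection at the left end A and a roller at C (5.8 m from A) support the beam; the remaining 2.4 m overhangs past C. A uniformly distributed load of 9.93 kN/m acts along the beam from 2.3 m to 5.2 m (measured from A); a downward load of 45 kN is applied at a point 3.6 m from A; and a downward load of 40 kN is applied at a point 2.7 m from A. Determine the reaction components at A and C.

Resultant of the distributed load: 9.93 × 2.9 = 28.797 kN at 3.75 m from A.
Moments about A: C_y·5.8 − (9.93·2.9)·3.75 − 45·3.6 − 40·2.7 = 0 → C_y = 377.98875/5.8 = 65.1705 ≈ 65.17 kN.
ΣF_y = 0: A_y + 65.1705 − 9.93·2.9 − 45 − 40 = 0 → A_y = 48.63 kN.
ΣF_x = 0: no horizontal applied forces, so A_x = 0.

A_x = 0, A_y = 48.63 kN, C_y = 65.17 kN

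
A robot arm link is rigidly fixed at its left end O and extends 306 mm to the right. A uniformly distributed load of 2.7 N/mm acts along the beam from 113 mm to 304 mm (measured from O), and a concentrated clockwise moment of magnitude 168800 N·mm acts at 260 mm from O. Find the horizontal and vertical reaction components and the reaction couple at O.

O_x = 0, O_y = 515.7 N, M_O = 276300 N·mm

Resultant of the distributed load: 2.7 × 191 = 515.7 N at 208.5 mm from O.
ΣF_x = 0: O_x = 0.
ΣF_y = 0: O_y − 2.7·191 = 0 → O_y = 515.7 N.
ΣM about O: M_O − (2.7·191)·208.5 − 168800 = 0 → M_O = 276300 N·mm.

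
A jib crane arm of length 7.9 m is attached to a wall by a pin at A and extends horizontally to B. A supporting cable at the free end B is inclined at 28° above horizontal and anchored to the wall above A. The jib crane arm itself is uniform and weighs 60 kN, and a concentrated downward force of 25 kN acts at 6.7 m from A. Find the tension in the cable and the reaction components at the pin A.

T = 109.1 kN, A_x = 96.30 kN, A_y = 33.80 kN

ΣM about A: T·sin28°·7.9 − 60·3.95 − 25·6.7 = 0 → T = 404.5/(7.9·0.469472) = 109.064 ≈ 109.1 kN.
ΣF_x = 0: A_x − T·cos28° = 0 → A_x = 109.064 × 0.882948 = 96.30 kN.
ΣF_y = 0: A_y + T·sin28° − 60 − 25 = 0 → A_y = 85 − 109.064 × 0.469472 = 33.80 kN.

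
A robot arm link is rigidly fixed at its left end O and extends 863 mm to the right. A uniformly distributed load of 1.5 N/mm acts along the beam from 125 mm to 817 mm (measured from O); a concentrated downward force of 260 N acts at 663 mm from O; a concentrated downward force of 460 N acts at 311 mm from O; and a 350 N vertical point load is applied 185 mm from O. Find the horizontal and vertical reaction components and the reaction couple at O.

O_x = 0, O_y = 2108 N, M_O = 869100 N·mm

Resultant of the distributed load: 1.5 × 692 = 1038 N at 471 mm from O.
ΣF_x = 0: O_x = 0.
ΣF_y = 0: O_y − 1.5·692 − 260 − 460 − 350 = 0 → O_y = 2108 N.
ΣM about O: M_O − (1.5·692)·471 − 260·663 − 460·311 − 350·185 = 0 → M_O = 869100 N·mm.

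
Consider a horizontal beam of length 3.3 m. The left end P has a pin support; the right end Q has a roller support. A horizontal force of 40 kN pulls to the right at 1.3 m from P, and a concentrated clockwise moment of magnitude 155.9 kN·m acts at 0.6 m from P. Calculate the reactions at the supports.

Moments about P: Q_y·3.3 − 155.9 = 0 → Q_y = 155.9/3.3 = 47.2424 ≈ 47.24 kN.
ΣF_y = 0: P_y + 47.2424  = 0 → P_y = -47.24 kN.
ΣF_x = 0: P_x + 40 = 0 → P_x = -40.00 kN.

P_x = -40.00 kN, P_y = -47.24 kN, Q_y = 47.24 kN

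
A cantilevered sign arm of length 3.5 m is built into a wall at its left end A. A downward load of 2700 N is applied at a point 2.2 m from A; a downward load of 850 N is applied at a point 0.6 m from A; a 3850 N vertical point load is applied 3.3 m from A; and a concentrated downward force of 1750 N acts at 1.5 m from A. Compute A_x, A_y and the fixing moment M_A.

ΣF_x = 0: A_x = 0.
ΣF_y = 0: A_y − 2700 − 850 − 3850 − 1750 = 0 → A_y = 9150 N.
ΣM about A: M_A − 2700·2.2 − 850·0.6 − 3850·3.3 − 1750·1.5 = 0 → M_A = 21780 N·m.

A_x = 0, A_y = 9150 N, M_A = 21780 N·m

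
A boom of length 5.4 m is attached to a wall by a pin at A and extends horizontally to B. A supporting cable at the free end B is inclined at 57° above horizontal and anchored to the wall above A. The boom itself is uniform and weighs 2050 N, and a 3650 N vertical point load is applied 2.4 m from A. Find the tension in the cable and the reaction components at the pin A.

T = 3156 N, A_x = 1719 N, A_y = 3053 N

ΣM about A: T·sin57°·5.4 − 2050·2.7 − 3650·2.4 = 0 → T = 14295/(5.4·0.838671) = 3156.45 ≈ 3156 N.
ΣF_x = 0: A_x − T·cos57° = 0 → A_x = 3156.45 × 0.544639 = 1719 N.
ΣF_y = 0: A_y + T·sin57° − 2050 − 3650 = 0 → A_y = 5700 − 3156.45 × 0.838671 = 3053 N.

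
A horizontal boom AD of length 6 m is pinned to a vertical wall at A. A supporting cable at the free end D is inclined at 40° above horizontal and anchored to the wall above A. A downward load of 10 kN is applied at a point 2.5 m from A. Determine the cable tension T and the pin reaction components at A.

ΣM about A: T·sin40°·6 − 10·2.5 = 0 → T = 25/(6·0.642788) = 6.48218 ≈ 6.482 kN.
ΣF_x = 0: A_x − T·cos40° = 0 → A_x = 6.48218 × 0.766044 = 4.966 kN.
ΣF_y = 0: A_y + T·sin40° − 10 = 0 → A_y = 10 − 6.48218 × 0.642788 = 5.833 kN.

T = 6.482 kN, A_x = 4.966 kN, A_y = 5.833 kN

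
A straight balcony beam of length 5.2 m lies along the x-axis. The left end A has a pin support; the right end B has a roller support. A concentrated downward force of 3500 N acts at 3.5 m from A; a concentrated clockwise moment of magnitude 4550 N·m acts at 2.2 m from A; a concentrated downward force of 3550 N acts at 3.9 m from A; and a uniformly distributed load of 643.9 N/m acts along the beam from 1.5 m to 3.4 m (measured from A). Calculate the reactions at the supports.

A_x = 0, A_y = 1804 N, B_y = 6470 N

Resultant of the distributed load: 643.9 × 1.9 = 1223.41 N at 2.45 m from A.
ΣM about A: B_y·5.2 − 3500·3.5 − 4550 − 3550·3.9 − (643.9·1.9)·2.45 = 0 → B_y = 33642.3545/5.2 = 6469.68 ≈ 6470 N.
ΣF_y = 0: A_y + 6469.68 − 3500 − 3550 − 643.9·1.9 = 0 → A_y = 1804 N.
ΣF_x = 0: no horizontal applied forces, so A_x = 0.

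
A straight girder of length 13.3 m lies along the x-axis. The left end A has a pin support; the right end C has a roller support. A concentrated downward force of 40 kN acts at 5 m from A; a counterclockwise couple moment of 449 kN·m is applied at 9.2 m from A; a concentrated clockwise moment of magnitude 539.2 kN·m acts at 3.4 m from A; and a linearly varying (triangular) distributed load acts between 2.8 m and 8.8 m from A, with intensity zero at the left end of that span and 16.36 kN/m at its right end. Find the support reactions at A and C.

A_x = 0, A_y = 42.17 kN, C_y = 46.91 kN

Resultant of the triangular load: ½ × 16.36 × 6 = 49.08 kN, acting at 6.8 m from A (one-third of the span from the peak).
ΣM about A: C_y·13.3 − 40·5 + 449 − 539.2 − (½·16.36·6)·6.8 = 0 → C_y = 623.944/13.3 = 46.9131 ≈ 46.91 kN.
ΣF_y = 0: A_y + 46.9131 − 40 − ½·16.36·6 = 0 → A_y = 42.17 kN.
ΣF_x = 0: no horizontal applied forces, so A_x = 0.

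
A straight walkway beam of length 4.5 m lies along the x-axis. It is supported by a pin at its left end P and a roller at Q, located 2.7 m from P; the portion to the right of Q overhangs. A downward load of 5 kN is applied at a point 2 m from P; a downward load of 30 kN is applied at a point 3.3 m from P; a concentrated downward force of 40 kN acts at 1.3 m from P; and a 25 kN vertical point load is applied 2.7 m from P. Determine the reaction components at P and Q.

P_x = 0, P_y = 15.37 kN, Q_y = 84.63 kN

ΣM about P: Q_y·2.7 − 5·2 − 30·3.3 − 40·1.3 − 25·2.7 = 0 → Q_y = 228.5/2.7 = 84.6296 ≈ 84.63 kN.
ΣF_y = 0: P_y + 84.6296 − 5 − 30 − 40 − 25 = 0 → P_y = 15.37 kN.
ΣF_x = 0: no horizontal applied forces, so P_x = 0.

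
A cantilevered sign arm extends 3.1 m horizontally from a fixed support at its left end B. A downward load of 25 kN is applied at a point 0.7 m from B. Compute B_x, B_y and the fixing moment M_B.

ΣF_x = 0: B_x = 0.
ΣF_y = 0: B_y − 25 = 0 → B_y = 25.00 kN.
ΣM about B: M_B − 25·0.7 = 0 → M_B = 17.50 kN·m.

B_x = 0, B_y = 25.00 kN, M_B = 17.50 kN·m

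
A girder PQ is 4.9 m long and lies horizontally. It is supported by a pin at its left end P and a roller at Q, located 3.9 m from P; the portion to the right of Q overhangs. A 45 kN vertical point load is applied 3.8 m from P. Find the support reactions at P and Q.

Moments about P: Q_y·3.9 − 45·3.8 = 0 → Q_y = 171/3.9 = 43.8462 ≈ 43.85 kN.
ΣF_y = 0: P_y + 43.8462 − 45 = 0 → P_y = 1.154 kN.
ΣF_x = 0: no horizontal applied forces, so P_x = 0.

P_x = 0, P_y = 1.154 kN, Q_y = 43.85 kN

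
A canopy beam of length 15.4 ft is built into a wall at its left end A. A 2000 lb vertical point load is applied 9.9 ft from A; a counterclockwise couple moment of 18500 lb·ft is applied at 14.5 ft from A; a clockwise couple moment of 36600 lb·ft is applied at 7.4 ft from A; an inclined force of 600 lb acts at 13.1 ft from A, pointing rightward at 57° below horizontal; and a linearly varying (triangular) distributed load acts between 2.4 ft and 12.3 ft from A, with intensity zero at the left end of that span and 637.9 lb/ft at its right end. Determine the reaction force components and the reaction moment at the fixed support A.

A_x = -326.8 lb, A_y = 5661 lb, M_A = 72910 lb·ft

Resultant of the triangular load: ½ × 637.9 × 9.9 = 3157.605 lb, acting at 9 ft from A (one-third of the span from the peak).
ΣF_x = 0: A_x + 600·cos57° = 0 → A_x = -326.8 lb.
ΣF_y = 0: A_y − 2000 − 600·sin57° − ½·637.9·9.9 = 0 → A_y = 5661 lb.
ΣM about A: M_A − 2000·9.9 + 18500 − 36600 − 600·sin57°·13.1 − (½·637.9·9.9)·9 = 0 → M_A = 72910 lb·ft.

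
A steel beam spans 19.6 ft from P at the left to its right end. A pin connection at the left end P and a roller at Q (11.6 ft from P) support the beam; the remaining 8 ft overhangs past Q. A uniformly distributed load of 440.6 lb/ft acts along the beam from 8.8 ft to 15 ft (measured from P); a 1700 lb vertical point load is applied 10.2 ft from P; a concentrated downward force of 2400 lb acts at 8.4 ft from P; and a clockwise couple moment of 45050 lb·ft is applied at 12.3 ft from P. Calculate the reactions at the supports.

Resultant of the distributed load: 440.6 × 6.2 = 2731.72 lb at 11.9 ft from P.
ΣM about P: Q_y·11.6 − (440.6·6.2)·11.9 − 1700·10.2 − 2400·8.4 − 45050 = 0 → Q_y = 115057.468/11.6 = 9918.75 ≈ 9919 lb.
ΣF_y = 0: P_y + 9918.75 − 440.6·6.2 − 1700 − 2400 = 0 → P_y = -3087 lb.
ΣF_x = 0: no horizontal applied forces, so P_x = 0.

P_x = 0, P_y = -3087 lb, Q_y = 9919 lb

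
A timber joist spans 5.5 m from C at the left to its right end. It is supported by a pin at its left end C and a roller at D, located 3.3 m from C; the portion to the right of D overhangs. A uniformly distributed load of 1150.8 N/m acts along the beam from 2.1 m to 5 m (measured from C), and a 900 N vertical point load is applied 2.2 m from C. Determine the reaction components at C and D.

C_x = 0, C_y = 47.17 N, D_y = 4190 N

Resultant of the distributed load: 1150.8 × 2.9 = 3337.32 N at 3.55 m from C.
Taking moments about C: D_y·3.3 − (1150.8·2.9)·3.55 − 900·2.2 = 0 → D_y = 13827.486/3.3 = 4190.15 ≈ 4190 N.
ΣF_y = 0: C_y + 4190.15 − 1150.8·2.9 − 900 = 0 → C_y = 47.17 N.
ΣF_x = 0: no horizontal applied forces, so C_x = 0.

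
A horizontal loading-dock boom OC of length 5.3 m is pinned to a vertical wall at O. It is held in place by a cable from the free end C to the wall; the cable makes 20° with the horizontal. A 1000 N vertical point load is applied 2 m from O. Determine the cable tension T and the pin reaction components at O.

T = 1103 N, O_x = 1037 N, O_y = 622.6 N

ΣM about O: T·sin20°·5.3 − 1000·2 = 0 → T = 2000/(5.3·0.34202) = 1103.32 ≈ 1103 N.
ΣF_x = 0: O_x − T·cos20° = 0 → O_x = 1103.32 × 0.939693 = 1037 N.
ΣF_y = 0: O_y + T·sin20° − 1000 = 0 → O_y = 1000 − 1103.32 × 0.34202 = 622.6 N.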